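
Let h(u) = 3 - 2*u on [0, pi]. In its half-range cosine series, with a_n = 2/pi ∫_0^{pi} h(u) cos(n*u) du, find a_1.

a_1 = 2/pi ∫_0^{pi} (3 - 2*u) cos(u) du.
Integrating by parts (boundary term plus one more integral), an antiderivative of (3 - 2*u) cos(u) is -2*u*sin(u) + 3*sin(u) - 2*cos(u); evaluating from 0 to pi: ∫_{0}^{pi} (3 - 2*u) cos(u) du = (2) - (-2) = 4.
Hence a_1 = (2/pi)·(4) = 8/pi.

8/pi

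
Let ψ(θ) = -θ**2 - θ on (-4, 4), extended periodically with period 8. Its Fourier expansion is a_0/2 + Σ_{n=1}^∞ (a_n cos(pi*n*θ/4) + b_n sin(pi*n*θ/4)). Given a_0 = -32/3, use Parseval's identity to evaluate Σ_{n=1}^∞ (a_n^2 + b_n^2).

2528/45

Parseval: a_0^2/2 + Σ_{n≥1} (a_n^2+b_n^2) = 1/4 ∫_{-4}^{4} ψ(θ)^2 dθ = 1696/15.
Subtract a_0^2/2 = 512/9: Σ (a_n^2+b_n^2) = 2528/45.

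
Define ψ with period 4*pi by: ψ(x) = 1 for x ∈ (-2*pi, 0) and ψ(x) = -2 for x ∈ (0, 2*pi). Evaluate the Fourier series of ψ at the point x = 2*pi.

At x = 2*pi the one-sided limits are ψ(2*pi^-) = -2 and ψ(2*pi^+) = 1.
By Dirichlet's theorem the series converges to their average, [(-2) + (1)]/2 = -1/2.

-1/2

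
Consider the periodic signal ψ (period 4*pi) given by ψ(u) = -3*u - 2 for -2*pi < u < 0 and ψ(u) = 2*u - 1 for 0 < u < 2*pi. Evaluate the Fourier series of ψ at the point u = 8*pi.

u = 8*pi differs from u = 0 by 2 full period(s), and the series is 4*pi-periodic.
At u = 0 the one-sided limits are ψ(0^-) = -2 and ψ(0^+) = -1.
By Dirichlet's theorem the series converges to their average, [(-2) + (-1)]/2 = -3/2.

-3/2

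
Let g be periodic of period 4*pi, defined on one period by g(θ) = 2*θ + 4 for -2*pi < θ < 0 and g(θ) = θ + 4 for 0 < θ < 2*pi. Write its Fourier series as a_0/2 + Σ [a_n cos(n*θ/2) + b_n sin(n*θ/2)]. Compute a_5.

4/(25*pi)

a_5 = (1/(2*pi)) ∫_{-2*pi}^{2*pi} g(θ) cos(5*θ/2) dθ.
Split the integral at the breakpoints.
Integrating by parts (boundary term plus one more integral), an antiderivative of (2*θ + 4) cos(5*θ/2) is 4*θ*sin(5*θ/2)/5 + 8*sin(5*θ/2)/5 + 8*cos(5*θ/2)/25; evaluating from -2*pi to 0: ∫_{-2*pi}^{0} (2*θ + 4) cos(5*θ/2) dθ = (8/25) - (-8/25) = 16/25.
Integrating by parts (boundary term plus one more integral), an antiderivative of (θ + 4) cos(5*θ/2) is 2*θ*sin(5*θ/2)/5 + 8*sin(5*θ/2)/5 + 4*cos(5*θ/2)/25; evaluating from 0 to 2*pi: ∫_{0}^{2*pi} (θ + 4) cos(5*θ/2) dθ = (-4/25) - (4/25) = -8/25.
Summing the pieces and multiplying by (1/(2*pi)) gives a_5 = 4/(25*pi).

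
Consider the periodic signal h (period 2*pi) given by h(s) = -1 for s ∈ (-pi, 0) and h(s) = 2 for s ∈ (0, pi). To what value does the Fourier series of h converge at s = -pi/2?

-1

h is continuous at s = -pi/2 with value -1, so the series converges to -1 there.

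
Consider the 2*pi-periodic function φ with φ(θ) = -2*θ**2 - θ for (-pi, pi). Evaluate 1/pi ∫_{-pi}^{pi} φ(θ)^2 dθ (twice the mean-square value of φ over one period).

1/pi ∫_{-pi}^{pi} φ(θ)^2 dθ = 1/pi · (2*pi**3*(5 + 12*pi**2)/15) = 2*pi**2*(5 + 12*pi**2)/15.

2*pi**2*(5 + 12*pi**2)/15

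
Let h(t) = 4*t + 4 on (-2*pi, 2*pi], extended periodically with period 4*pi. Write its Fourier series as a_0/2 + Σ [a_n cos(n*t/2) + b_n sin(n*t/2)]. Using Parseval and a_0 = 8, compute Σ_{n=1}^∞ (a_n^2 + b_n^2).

128*pi**2/3

Parseval: a_0^2/2 + Σ_{n≥1} (a_n^2+b_n^2) = (1/(2*pi)) ∫_{-2*pi}^{2*pi} h(t)^2 dt = 32 + 128*pi**2/3.
Subtract a_0^2/2 = 32: Σ (a_n^2+b_n^2) = 128*pi**2/3.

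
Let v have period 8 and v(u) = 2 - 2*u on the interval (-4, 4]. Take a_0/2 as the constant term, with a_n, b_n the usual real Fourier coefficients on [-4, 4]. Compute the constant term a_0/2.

a_0 = 1/4 ∫_{-4}^{4} v(u) du = 1/4 · (16) = 4.
So the constant term a_0/2 = 2.

2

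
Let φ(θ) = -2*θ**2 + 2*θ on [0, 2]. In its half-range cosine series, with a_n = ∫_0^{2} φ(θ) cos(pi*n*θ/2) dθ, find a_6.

a_6 = ∫_0^{2} (-2*θ**2 + 2*θ) cos(3*pi*θ) dθ.
Integrating by parts twice (tabular method), an antiderivative of (-2*θ**2 + 2*θ) cos(3*pi*θ) is -2*θ**2*sin(3*pi*θ)/(3*pi) + 2*θ*sin(3*pi*θ)/(3*pi) - 4*θ*cos(3*pi*θ)/(9*pi**2) + 4*sin(3*pi*θ)/(27*pi**3) + 2*cos(3*pi*θ)/(9*pi**2); evaluating from 0 to 2: ∫_{0}^{2} (-2*θ**2 + 2*θ) cos(3*pi*θ) dθ = (-2/(3*pi**2)) - (2/(9*pi**2)) = -8/(9*pi**2).
Hence a_6 = -8/(9*pi**2).

-8/(9*pi**2)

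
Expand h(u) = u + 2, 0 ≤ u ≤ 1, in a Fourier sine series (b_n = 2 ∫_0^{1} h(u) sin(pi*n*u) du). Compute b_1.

10/pi

b_1 = 2 ∫_0^{1} (u + 2) sin(pi*u) du.
Integrating by parts (boundary term plus one more integral), an antiderivative of (u + 2) sin(pi*u) is -u*cos(pi*u)/pi + sin(pi*u)/pi**2 - 2*cos(pi*u)/pi; evaluating from 0 to 1: ∫_{0}^{1} (u + 2) sin(pi*u) du = (3/pi) - (-2/pi) = 5/pi.
Hence b_1 = 2·(5/pi) = 10/pi.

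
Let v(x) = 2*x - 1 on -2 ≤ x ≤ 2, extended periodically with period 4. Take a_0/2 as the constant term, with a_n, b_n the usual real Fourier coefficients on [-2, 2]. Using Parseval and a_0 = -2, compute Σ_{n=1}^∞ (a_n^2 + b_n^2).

Parseval: a_0^2/2 + Σ_{n≥1} (a_n^2+b_n^2) = 1/2 ∫_{-2}^{2} v(x)^2 dx = 38/3.
Subtract a_0^2/2 = 2: Σ (a_n^2+b_n^2) = 32/3.

32/3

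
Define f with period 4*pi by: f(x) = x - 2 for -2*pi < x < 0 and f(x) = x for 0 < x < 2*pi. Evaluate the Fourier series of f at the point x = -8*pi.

-1

x = -8*pi differs from x = 0 by -2 full period(s), and the series is 4*pi-periodic.
At x = 0 the one-sided limits are f(0^-) = -2 and f(0^+) = 0.
By Dirichlet's theorem the series converges to their average, [(-2) + (0)]/2 = -1.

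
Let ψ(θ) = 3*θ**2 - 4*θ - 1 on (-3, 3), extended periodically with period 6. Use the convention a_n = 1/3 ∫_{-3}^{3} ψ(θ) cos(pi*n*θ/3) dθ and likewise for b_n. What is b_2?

12/pi

b_2 = 1/3 ∫_{-3}^{3} ψ(θ) sin(2*pi*θ/3) dθ.
Integrating by parts twice (tabular method), an antiderivative of (3*θ**2 - 4*θ - 1) sin(2*pi*θ/3) is -9*θ**2*cos(2*pi*θ/3)/(2*pi) + 27*θ*sin(2*pi*θ/3)/(2*pi**2) + 6*θ*cos(2*pi*θ/3)/pi - 9*sin(2*pi*θ/3)/pi**2 + 3*cos(2*pi*θ/3)/(2*pi) + 81*cos(2*pi*θ/3)/(4*pi**3); evaluating from -3 to 3: ∫_{-3}^{3} (3*θ**2 - 4*θ - 1) sin(2*pi*θ/3) dθ = (-21/pi + 81/(4*pi**3)) - (-57/pi + 81/(4*pi**3)) = 36/pi.
Hence b_2 = (1/3)·(36/pi) = 12/pi.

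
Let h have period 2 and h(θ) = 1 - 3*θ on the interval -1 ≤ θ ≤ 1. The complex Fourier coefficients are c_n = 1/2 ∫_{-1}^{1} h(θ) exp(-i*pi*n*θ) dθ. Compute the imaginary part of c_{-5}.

Since h is real-valued, Im(c_{-5}) = -1/2 ∫_{-1}^{1} h(θ) sin(-5*pi*θ) dθ = b_{5}/2.
Integrating by parts (boundary term plus one more integral), an antiderivative of (1 - 3*θ) sin(-5*pi*θ) is -3*θ*cos(5*pi*θ)/(5*pi) + 3*sin(5*pi*θ)/(25*pi**2) + cos(5*pi*θ)/(5*pi); evaluating from -1 to 1: ∫_{-1}^{1} (1 - 3*θ) sin(-5*pi*θ) dθ = (2/(5*pi)) - (-4/(5*pi)) = 6/(5*pi).
Hence Im(c_{-5}) = (-1/2)·(6/(5*pi)) = -3/(5*pi).

-3/(5*pi)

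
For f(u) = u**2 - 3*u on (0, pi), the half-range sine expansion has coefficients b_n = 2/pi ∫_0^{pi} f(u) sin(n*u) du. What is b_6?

b_6 = 2/pi ∫_0^{pi} (u**2 - 3*u) sin(6*u) du.
Integrating by parts twice (tabular method), an antiderivative of (u**2 - 3*u) sin(6*u) is -u**2*cos(6*u)/6 + u*sin(6*u)/18 + u*cos(6*u)/2 - sin(6*u)/12 + cos(6*u)/108; evaluating from 0 to pi: ∫_{0}^{pi} (u**2 - 3*u) sin(6*u) du = (-pi**2/6 + 1/108 + pi/2) - (1/108) = pi*(3 - pi)/6.
Hence b_6 = (2/pi)·(pi*(3 - pi)/6) = 1 - pi/3.

1 - pi/3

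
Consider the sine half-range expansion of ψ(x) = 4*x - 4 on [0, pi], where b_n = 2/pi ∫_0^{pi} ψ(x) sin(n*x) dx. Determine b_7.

b_7 = 2/pi ∫_0^{pi} (4*x - 4) sin(7*x) dx.
Integrating by parts (boundary term plus one more integral), an antiderivative of (4*x - 4) sin(7*x) is -4*x*cos(7*x)/7 + 4*sin(7*x)/49 + 4*cos(7*x)/7; evaluating from 0 to pi: ∫_{0}^{pi} (4*x - 4) sin(7*x) dx = (-4/7 + 4*pi/7) - (4/7) = -8/7 + 4*pi/7.
Hence b_7 = (2/pi)·(-8/7 + 4*pi/7) = 8*(-2 + pi)/(7*pi).

8*(-2 + pi)/(7*pi)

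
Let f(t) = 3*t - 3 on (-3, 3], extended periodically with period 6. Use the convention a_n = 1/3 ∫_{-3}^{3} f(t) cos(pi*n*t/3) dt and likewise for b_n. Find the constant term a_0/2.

-3

a_0 = 1/3 ∫_{-3}^{3} f(t) dt = 1/3 · (-18) = -6.
So the constant term a_0/2 = -3.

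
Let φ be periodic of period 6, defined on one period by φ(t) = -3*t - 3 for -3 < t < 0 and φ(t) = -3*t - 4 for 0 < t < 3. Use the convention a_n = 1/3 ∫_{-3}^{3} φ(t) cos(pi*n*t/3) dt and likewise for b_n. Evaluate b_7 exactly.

-20/(7*pi)

b_7 = 1/3 ∫_{-3}^{3} φ(t) sin(7*pi*t/3) dt.
Split the integral at the breakpoints.
Integrating by parts (boundary term plus one more integral), an antiderivative of (-3*t - 3) sin(7*pi*t/3) is 9*t*cos(7*pi*t/3)/(7*pi) - 27*sin(7*pi*t/3)/(49*pi**2) + 9*cos(7*pi*t/3)/(7*pi); evaluating from -3 to 0: ∫_{-3}^{0} (-3*t - 3) sin(7*pi*t/3) dt = (9/(7*pi)) - (18/(7*pi)) = -9/(7*pi).
Integrating by parts (boundary term plus one more integral), an antiderivative of (-3*t - 4) sin(7*pi*t/3) is 9*t*cos(7*pi*t/3)/(7*pi) - 27*sin(7*pi*t/3)/(49*pi**2) + 12*cos(7*pi*t/3)/(7*pi); evaluating from 0 to 3: ∫_{0}^{3} (-3*t - 4) sin(7*pi*t/3) dt = (-39/(7*pi)) - (12/(7*pi)) = -51/(7*pi).
Summing the pieces and multiplying by (1/3) gives b_7 = -20/(7*pi).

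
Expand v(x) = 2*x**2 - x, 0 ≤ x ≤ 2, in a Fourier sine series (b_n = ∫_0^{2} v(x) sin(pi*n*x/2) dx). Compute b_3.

b_3 = ∫_0^{2} (2*x**2 - x) sin(3*pi*x/2) dx.
Integrating by parts twice (tabular method), an antiderivative of (2*x**2 - x) sin(3*pi*x/2) is -4*x**2*cos(3*pi*x/2)/(3*pi) + 16*x*sin(3*pi*x/2)/(9*pi**2) + 2*x*cos(3*pi*x/2)/(3*pi) - 4*sin(3*pi*x/2)/(9*pi**2) + 32*cos(3*pi*x/2)/(27*pi**3); evaluating from 0 to 2: ∫_{0}^{2} (2*x**2 - x) sin(3*pi*x/2) dx = (-32/(27*pi**3) + 4/pi) - (32/(27*pi**3)) = -64/(27*pi**3) + 4/pi.
Hence b_3 = -64/(27*pi**3) + 4/pi.

-64/(27*pi**3) + 4/pi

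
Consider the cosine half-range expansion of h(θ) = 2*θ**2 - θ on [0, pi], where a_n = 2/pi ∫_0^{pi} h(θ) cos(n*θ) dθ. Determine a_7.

a_7 = 2/pi ∫_0^{pi} (2*θ**2 - θ) cos(7*θ) dθ.
Integrating by parts twice (tabular method), an antiderivative of (2*θ**2 - θ) cos(7*θ) is 2*θ**2*sin(7*θ)/7 - θ*sin(7*θ)/7 + 4*θ*cos(7*θ)/49 - 4*sin(7*θ)/343 - cos(7*θ)/49; evaluating from 0 to pi: ∫_{0}^{pi} (2*θ**2 - θ) cos(7*θ) dθ = (1/49 - 4*pi/49) - (-1/49) = 2/49 - 4*pi/49.
Hence a_7 = (2/pi)·(2/49 - 4*pi/49) = 4*(1 - 2*pi)/(49*pi).

4*(1 - 2*pi)/(49*pi)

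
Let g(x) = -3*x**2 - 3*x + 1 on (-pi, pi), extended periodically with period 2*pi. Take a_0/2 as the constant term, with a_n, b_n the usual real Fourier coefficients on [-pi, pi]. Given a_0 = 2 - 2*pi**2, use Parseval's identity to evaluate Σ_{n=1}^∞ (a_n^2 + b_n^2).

Parseval: a_0^2/2 + Σ_{n≥1} (a_n^2+b_n^2) = 1/pi ∫_{-pi}^{pi} g(x)^2 dx = 2 + 2*pi**2 + 18*pi**4/5.
Subtract a_0^2/2 = 2*(1 - pi**2)**2: Σ (a_n^2+b_n^2) = pi**2*(6 + 8*pi**2/5).

pi**2*(6 + 8*pi**2/5)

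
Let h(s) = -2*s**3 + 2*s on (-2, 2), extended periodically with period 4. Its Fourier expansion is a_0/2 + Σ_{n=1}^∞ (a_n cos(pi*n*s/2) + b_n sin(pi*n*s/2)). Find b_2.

b_2 = 1/2 ∫_{-2}^{2} h(s) sin(pi*s) ds.
h is odd and sin(pi*s) is odd, so the integrand is even and b_2 = ∫_0^{2} h(s) sin(pi*s) ds.
Integrating by parts three times (tabular method), an antiderivative of (-2*s**3 + 2*s) sin(pi*s) is 2*s**3*cos(pi*s)/pi - 6*s**2*sin(pi*s)/pi**2 - 2*s*cos(pi*s)/pi - 12*s*cos(pi*s)/pi**3 + 12*sin(pi*s)/pi**4 + 2*sin(pi*s)/pi**2; evaluating from 0 to 2: ∫_{0}^{2} (-2*s**3 + 2*s) sin(pi*s) ds = (-24/pi**3 + 12/pi) - (0) = -24/pi**3 + 12/pi.
Hence b_2 = -24/pi**3 + 12/pi.

-24/pi**3 + 12/pi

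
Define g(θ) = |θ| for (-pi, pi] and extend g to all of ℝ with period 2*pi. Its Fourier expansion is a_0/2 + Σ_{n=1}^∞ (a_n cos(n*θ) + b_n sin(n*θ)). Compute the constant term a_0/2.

pi/2

a_0 = 1/pi ∫_{-pi}^{pi} g(θ) dθ = 1/pi · (pi**2) = pi.
So the constant term a_0/2 = pi/2.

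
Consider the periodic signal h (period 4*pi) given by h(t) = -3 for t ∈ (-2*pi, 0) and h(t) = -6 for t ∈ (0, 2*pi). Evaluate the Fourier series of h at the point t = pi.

h is continuous at t = pi with value -6, so the series converges to -6 there.

-6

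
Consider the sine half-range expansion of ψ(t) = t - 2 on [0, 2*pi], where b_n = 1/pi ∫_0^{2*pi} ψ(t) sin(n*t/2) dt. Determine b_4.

b_4 = 1/pi ∫_0^{2*pi} (t - 2) sin(2*t) dt.
Integrating by parts (boundary term plus one more integral), an antiderivative of (t - 2) sin(2*t) is -t*cos(2*t)/2 + sin(2*t)/4 + cos(2*t); evaluating from 0 to 2*pi: ∫_{0}^{2*pi} (t - 2) sin(2*t) dt = (1 - pi) - (1) = -pi.
Hence b_4 = (1/pi)·(-pi) = -1.

-1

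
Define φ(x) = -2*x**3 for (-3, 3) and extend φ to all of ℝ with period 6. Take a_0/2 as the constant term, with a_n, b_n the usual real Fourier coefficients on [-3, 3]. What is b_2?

-81/pi**3 + 54/pi

b_2 = 1/3 ∫_{-3}^{3} φ(x) sin(2*pi*x/3) dx.
φ is odd and sin(2*pi*x/3) is odd, so the integrand is even and b_2 = 2/3 ∫_0^{3} φ(x) sin(2*pi*x/3) dx.
Integrating by parts three times (tabular method), an antiderivative of (-2*x**3) sin(2*pi*x/3) is 3*x**3*cos(2*pi*x/3)/pi - 27*x**2*sin(2*pi*x/3)/(2*pi**2) - 81*x*cos(2*pi*x/3)/(2*pi**3) + 243*sin(2*pi*x/3)/(4*pi**4); evaluating from 0 to 3: ∫_{0}^{3} (-2*x**3) sin(2*pi*x/3) dx = (-243/(2*pi**3) + 81/pi) - (0) = -243/(2*pi**3) + 81/pi.
Hence b_2 = (2/3)·(-243/(2*pi**3) + 81/pi) = -81/pi**3 + 54/pi.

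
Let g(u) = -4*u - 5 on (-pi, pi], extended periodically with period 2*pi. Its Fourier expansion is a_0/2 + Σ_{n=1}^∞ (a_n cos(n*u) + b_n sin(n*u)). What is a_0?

-10

a_0 = 1/pi ∫_{-pi}^{pi} g(u) du = 1/pi · (-10*pi) = -10.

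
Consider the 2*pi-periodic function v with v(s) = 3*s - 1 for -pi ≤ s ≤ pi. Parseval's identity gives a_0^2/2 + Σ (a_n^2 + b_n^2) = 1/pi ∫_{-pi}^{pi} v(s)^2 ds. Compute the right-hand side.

2 + 6*pi**2

1/pi ∫_{-pi}^{pi} v(s)^2 ds = 1/pi · (2*pi + 6*pi**3) = 2 + 6*pi**2.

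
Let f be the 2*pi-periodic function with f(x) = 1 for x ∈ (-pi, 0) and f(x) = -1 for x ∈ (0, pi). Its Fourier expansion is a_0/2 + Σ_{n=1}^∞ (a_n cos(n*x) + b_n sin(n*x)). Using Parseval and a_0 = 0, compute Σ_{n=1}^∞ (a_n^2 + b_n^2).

Parseval: a_0^2/2 + Σ_{n≥1} (a_n^2+b_n^2) = 1/pi ∫_{-pi}^{pi} f(x)^2 dx = 2.
Subtract a_0^2/2 = 0: Σ (a_n^2+b_n^2) = 2.

2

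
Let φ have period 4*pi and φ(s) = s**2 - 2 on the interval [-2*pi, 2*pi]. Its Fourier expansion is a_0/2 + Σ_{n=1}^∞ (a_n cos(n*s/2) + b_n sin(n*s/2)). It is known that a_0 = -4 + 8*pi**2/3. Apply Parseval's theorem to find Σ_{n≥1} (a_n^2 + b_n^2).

128*pi**4/45

Parseval: a_0^2/2 + Σ_{n≥1} (a_n^2+b_n^2) = (1/(2*pi)) ∫_{-2*pi}^{2*pi} φ(s)^2 ds = -32*pi**2/3 + 8 + 32*pi**4/5.
Subtract a_0^2/2 = 8*(3 - 2*pi**2)**2/9: Σ (a_n^2+b_n^2) = 128*pi**4/45.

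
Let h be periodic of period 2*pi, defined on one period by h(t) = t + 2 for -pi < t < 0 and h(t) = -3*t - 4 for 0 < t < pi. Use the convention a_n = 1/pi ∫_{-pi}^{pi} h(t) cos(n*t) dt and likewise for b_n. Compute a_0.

-2*pi - 2

a_0 = 1/pi ∫_{-pi}^{pi} h(t) dt = 1/pi · (-2*pi*(1 + pi)) = -2*pi - 2.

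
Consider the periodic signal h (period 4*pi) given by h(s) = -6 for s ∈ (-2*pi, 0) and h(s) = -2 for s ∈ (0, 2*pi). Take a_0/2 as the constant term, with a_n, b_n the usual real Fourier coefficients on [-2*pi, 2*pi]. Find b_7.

8/(7*pi)

b_7 = (1/(2*pi)) ∫_{-2*pi}^{2*pi} h(s) sin(7*s/2) ds.
Split the integral at the breakpoints.
Directly, an antiderivative of (-6) sin(7*s/2) is 12*cos(7*s/2)/7; evaluating from -2*pi to 0: ∫_{-2*pi}^{0} (-6) sin(7*s/2) ds = (12/7) - (-12/7) = 24/7.
Directly, an antiderivative of (-2) sin(7*s/2) is 4*cos(7*s/2)/7; evaluating from 0 to 2*pi: ∫_{0}^{2*pi} (-2) sin(7*s/2) ds = (-4/7) - (4/7) = -8/7.
Summing the pieces and multiplying by (1/(2*pi)) gives b_7 = 8/(7*pi).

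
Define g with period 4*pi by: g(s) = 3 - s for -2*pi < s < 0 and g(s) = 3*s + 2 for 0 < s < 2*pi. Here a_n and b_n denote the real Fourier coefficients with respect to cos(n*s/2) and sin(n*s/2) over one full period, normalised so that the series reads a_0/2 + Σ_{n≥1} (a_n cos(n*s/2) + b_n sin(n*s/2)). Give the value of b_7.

b_7 = (1/(2*pi)) ∫_{-2*pi}^{2*pi} g(s) sin(7*s/2) ds.
Split the integral at the breakpoints.
Integrating by parts (boundary term plus one more integral), an antiderivative of (3 - s) sin(7*s/2) is 2*s*cos(7*s/2)/7 - 4*sin(7*s/2)/49 - 6*cos(7*s/2)/7; evaluating from -2*pi to 0: ∫_{-2*pi}^{0} (3 - s) sin(7*s/2) ds = (-6/7) - (6/7 + 4*pi/7) = -4*pi/7 - 12/7.
Integrating by parts (boundary term plus one more integral), an antiderivative of (3*s + 2) sin(7*s/2) is -6*s*cos(7*s/2)/7 + 12*sin(7*s/2)/49 - 4*cos(7*s/2)/7; evaluating from 0 to 2*pi: ∫_{0}^{2*pi} (3*s + 2) sin(7*s/2) ds = (4/7 + 12*pi/7) - (-4/7) = 8/7 + 12*pi/7.
Summing the pieces and multiplying by (1/(2*pi)) gives b_7 = 2*(-1 + 2*pi)/(7*pi).

2*(-1 + 2*pi)/(7*pi)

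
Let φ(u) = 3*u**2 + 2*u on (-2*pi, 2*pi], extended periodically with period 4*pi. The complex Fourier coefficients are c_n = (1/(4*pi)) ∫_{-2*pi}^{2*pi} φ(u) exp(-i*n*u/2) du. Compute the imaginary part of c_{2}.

2

Since φ is real-valued, Im(c_{2}) = -(1/(4*pi)) ∫_{-2*pi}^{2*pi} φ(u) sin(u) du = -b_{2}/2.
Integrating by parts twice (tabular method), an antiderivative of (3*u**2 + 2*u) sin(u) is -3*u**2*cos(u) + 6*u*sin(u) - 2*u*cos(u) + 2*sin(u) + 6*cos(u); evaluating from -2*pi to 2*pi: ∫_{-2*pi}^{2*pi} (3*u**2 + 2*u) sin(u) du = (-12*pi**2 - 4*pi + 6) - (-12*pi**2 + 6 + 4*pi) = -8*pi.
Hence Im(c_{2}) = (-1/(4*pi))·(-8*pi) = 2.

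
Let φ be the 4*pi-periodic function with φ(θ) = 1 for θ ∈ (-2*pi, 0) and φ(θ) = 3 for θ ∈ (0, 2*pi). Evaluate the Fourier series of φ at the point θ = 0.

At θ = 0 the one-sided limits are φ(0^-) = 1 and φ(0^+) = 3.
By Dirichlet's theorem the series converges to their average, [(1) + (3)]/2 = 2.

2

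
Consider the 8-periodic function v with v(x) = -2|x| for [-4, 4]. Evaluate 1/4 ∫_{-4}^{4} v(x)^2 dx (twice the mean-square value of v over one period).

128/3

1/4 ∫_{-4}^{4} v(x)^2 dx = 1/4 · (512/3) = 128/3.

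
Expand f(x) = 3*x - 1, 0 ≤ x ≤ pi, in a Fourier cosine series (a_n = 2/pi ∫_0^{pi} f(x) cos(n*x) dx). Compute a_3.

a_3 = 2/pi ∫_0^{pi} (3*x - 1) cos(3*x) dx.
Integrating by parts (boundary term plus one more integral), an antiderivative of (3*x - 1) cos(3*x) is x*sin(3*x) - sin(3*x)/3 + cos(3*x)/3; evaluating from 0 to pi: ∫_{0}^{pi} (3*x - 1) cos(3*x) dx = (-1/3) - (1/3) = -2/3.
Hence a_3 = (2/pi)·(-2/3) = -4/(3*pi).

-4/(3*pi)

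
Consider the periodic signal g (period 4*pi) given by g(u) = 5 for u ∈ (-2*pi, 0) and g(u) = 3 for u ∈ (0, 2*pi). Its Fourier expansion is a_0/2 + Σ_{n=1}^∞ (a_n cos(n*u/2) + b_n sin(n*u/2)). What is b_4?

0

b_4 = (1/(2*pi)) ∫_{-2*pi}^{2*pi} g(u) sin(2*u) du.
Split the integral at the breakpoints.
Directly, an antiderivative of (5) sin(2*u) is -5*cos(2*u)/2; evaluating from -2*pi to 0: ∫_{-2*pi}^{0} (5) sin(2*u) du = (-5/2) - (-5/2) = 0.
Directly, an antiderivative of (3) sin(2*u) is -3*cos(2*u)/2; evaluating from 0 to 2*pi: ∫_{0}^{2*pi} (3) sin(2*u) du = (-3/2) - (-3/2) = 0.
Summing the pieces and multiplying by (1/(2*pi)) gives b_4 = 0.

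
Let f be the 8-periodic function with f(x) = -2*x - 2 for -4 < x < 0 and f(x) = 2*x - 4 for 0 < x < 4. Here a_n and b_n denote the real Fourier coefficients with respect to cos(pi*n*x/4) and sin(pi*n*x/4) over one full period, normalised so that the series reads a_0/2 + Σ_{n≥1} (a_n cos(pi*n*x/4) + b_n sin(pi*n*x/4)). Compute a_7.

-32/(49*pi**2)

a_7 = 1/4 ∫_{-4}^{4} f(x) cos(7*pi*x/4) dx.
Split the integral at the breakpoints.
Integrating by parts (boundary term plus one more integral), an antiderivative of (-2*x - 2) cos(7*pi*x/4) is -8*x*sin(7*pi*x/4)/(7*pi) - 8*sin(7*pi*x/4)/(7*pi) - 32*cos(7*pi*x/4)/(49*pi**2); evaluating from -4 to 0: ∫_{-4}^{0} (-2*x - 2) cos(7*pi*x/4) dx = (-32/(49*pi**2)) - (32/(49*pi**2)) = -64/(49*pi**2).
Integrating by parts (boundary term plus one more integral), an antiderivative of (2*x - 4) cos(7*pi*x/4) is 8*x*sin(7*pi*x/4)/(7*pi) - 16*sin(7*pi*x/4)/(7*pi) + 32*cos(7*pi*x/4)/(49*pi**2); evaluating from 0 to 4: ∫_{0}^{4} (2*x - 4) cos(7*pi*x/4) dx = (-32/(49*pi**2)) - (32/(49*pi**2)) = -64/(49*pi**2).
Summing the pieces and multiplying by (1/4) gives a_7 = -32/(49*pi**2).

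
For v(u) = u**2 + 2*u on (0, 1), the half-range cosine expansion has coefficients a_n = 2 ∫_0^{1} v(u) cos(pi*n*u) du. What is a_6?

a_6 = 2 ∫_0^{1} (u**2 + 2*u) cos(6*pi*u) du.
Integrating by parts twice (tabular method), an antiderivative of (u**2 + 2*u) cos(6*pi*u) is u**2*sin(6*pi*u)/(6*pi) + u*sin(6*pi*u)/(3*pi) + u*cos(6*pi*u)/(18*pi**2) - sin(6*pi*u)/(108*pi**3) + cos(6*pi*u)/(18*pi**2); evaluating from 0 to 1: ∫_{0}^{1} (u**2 + 2*u) cos(6*pi*u) du = (1/(9*pi**2)) - (1/(18*pi**2)) = 1/(18*pi**2).
Hence a_6 = 2·(1/(18*pi**2)) = 1/(9*pi**2).

1/(9*pi**2)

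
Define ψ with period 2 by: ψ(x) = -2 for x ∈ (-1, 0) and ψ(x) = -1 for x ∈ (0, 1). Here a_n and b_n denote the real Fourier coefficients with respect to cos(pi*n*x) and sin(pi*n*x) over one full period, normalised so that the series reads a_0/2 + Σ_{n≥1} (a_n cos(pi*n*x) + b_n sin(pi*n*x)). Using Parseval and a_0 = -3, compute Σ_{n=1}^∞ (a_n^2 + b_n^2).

Parseval: a_0^2/2 + Σ_{n≥1} (a_n^2+b_n^2) = ∫_{-1}^{1} ψ(x)^2 dx = 5.
Subtract a_0^2/2 = 9/2: Σ (a_n^2+b_n^2) = 1/2.

1/2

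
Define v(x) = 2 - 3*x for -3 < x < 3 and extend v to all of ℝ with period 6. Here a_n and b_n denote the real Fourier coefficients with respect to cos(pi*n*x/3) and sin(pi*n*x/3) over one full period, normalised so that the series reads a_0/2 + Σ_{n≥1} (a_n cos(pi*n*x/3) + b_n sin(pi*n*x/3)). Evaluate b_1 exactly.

b_1 = 1/3 ∫_{-3}^{3} v(x) sin(pi*x/3) dx.
Integrating by parts (boundary term plus one more integral), an antiderivative of (2 - 3*x) sin(pi*x/3) is 9*x*cos(pi*x/3)/pi - 27*sin(pi*x/3)/pi**2 - 6*cos(pi*x/3)/pi; evaluating from -3 to 3: ∫_{-3}^{3} (2 - 3*x) sin(pi*x/3) dx = (-21/pi) - (33/pi) = -54/pi.
Hence b_1 = (1/3)·(-54/pi) = -18/pi.

-18/pi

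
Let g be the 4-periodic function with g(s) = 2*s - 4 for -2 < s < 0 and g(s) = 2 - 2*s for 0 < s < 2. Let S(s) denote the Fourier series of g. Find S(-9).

-6

s = -9 differs from s = -1 by -2 full period(s), and the series is 4-periodic.
g is continuous at s = -1 with value -6, so the series converges to -6 there.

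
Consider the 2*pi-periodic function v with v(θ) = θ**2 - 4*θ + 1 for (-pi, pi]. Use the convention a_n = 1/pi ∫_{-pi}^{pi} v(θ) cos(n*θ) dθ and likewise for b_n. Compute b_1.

-8

b_1 = 1/pi ∫_{-pi}^{pi} v(θ) sin(θ) dθ.
Integrating by parts twice (tabular method), an antiderivative of (θ**2 - 4*θ + 1) sin(θ) is -θ**2*cos(θ) + 2*θ*sin(θ) + 4*θ*cos(θ) - 4*sin(θ) + cos(θ); evaluating from -pi to pi: ∫_{-pi}^{pi} (θ**2 - 4*θ + 1) sin(θ) dθ = (-4*pi - 1 + pi**2) - (-1 + pi**2 + 4*pi) = -8*pi.
Hence b_1 = (1/pi)·(-8*pi) = -8.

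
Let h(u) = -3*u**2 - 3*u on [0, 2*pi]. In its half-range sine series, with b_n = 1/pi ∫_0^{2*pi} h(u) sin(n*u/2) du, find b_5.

12*(-50*pi**2 - 25*pi + 8)/(125*pi)

b_5 = 1/pi ∫_0^{2*pi} (-3*u**2 - 3*u) sin(5*u/2) du.
Integrating by parts twice (tabular method), an antiderivative of (-3*u**2 - 3*u) sin(5*u/2) is 6*u**2*cos(5*u/2)/5 - 24*u*sin(5*u/2)/25 + 6*u*cos(5*u/2)/5 - 12*sin(5*u/2)/25 - 48*cos(5*u/2)/125; evaluating from 0 to 2*pi: ∫_{0}^{2*pi} (-3*u**2 - 3*u) sin(5*u/2) du = (-24*pi**2/5 - 12*pi/5 + 48/125) - (-48/125) = -24*pi**2/5 - 12*pi/5 + 96/125.
Hence b_5 = (1/pi)·(-24*pi**2/5 - 12*pi/5 + 96/125) = 12*(-50*pi**2 - 25*pi + 8)/(125*pi).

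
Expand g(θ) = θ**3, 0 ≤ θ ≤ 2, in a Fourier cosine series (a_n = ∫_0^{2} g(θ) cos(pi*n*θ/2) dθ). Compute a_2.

12/pi**2

a_2 = ∫_0^{2} (θ**3) cos(pi*θ) dθ.
Integrating by parts three times (tabular method), an antiderivative of (θ**3) cos(pi*θ) is θ**3*sin(pi*θ)/pi + 3*θ**2*cos(pi*θ)/pi**2 - 6*θ*sin(pi*θ)/pi**3 - 6*cos(pi*θ)/pi**4; evaluating from 0 to 2: ∫_{0}^{2} (θ**3) cos(pi*θ) dθ = (6*(-1 + 2*pi**2)/pi**4) - (-6/pi**4) = 12/pi**2.
Hence a_2 = 12/pi**2.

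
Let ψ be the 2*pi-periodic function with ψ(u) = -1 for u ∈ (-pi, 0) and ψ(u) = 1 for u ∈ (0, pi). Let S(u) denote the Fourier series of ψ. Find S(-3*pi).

0

u = -3*pi differs from u = pi by -2 full period(s), and the series is 2*pi-periodic.
At u = pi the one-sided limits are ψ(pi^-) = 1 and ψ(pi^+) = -1.
By Dirichlet's theorem the series converges to their average, [(1) + (-1)]/2 = 0.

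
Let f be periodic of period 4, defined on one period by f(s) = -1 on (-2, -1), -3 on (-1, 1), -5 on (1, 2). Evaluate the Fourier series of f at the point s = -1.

-2

At s = -1 the one-sided limits are f(-1^-) = -1 and f(-1^+) = -3.
By Dirichlet's theorem the series converges to their average, [(-1) + (-3)]/2 = -2.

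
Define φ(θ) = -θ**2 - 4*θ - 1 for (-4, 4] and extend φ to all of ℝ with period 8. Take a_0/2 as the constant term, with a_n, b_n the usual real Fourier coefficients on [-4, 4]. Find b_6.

16/(3*pi)

b_6 = 1/4 ∫_{-4}^{4} φ(θ) sin(3*pi*θ/2) dθ.
Integrating by parts twice (tabular method), an antiderivative of (-θ**2 - 4*θ - 1) sin(3*pi*θ/2) is 2*θ**2*cos(3*pi*θ/2)/(3*pi) - 8*θ*sin(3*pi*θ/2)/(9*pi**2) + 8*θ*cos(3*pi*θ/2)/(3*pi) - 16*sin(3*pi*θ/2)/(9*pi**2) - 16*cos(3*pi*θ/2)/(27*pi**3) + 2*cos(3*pi*θ/2)/(3*pi); evaluating from -4 to 4: ∫_{-4}^{4} (-θ**2 - 4*θ - 1) sin(3*pi*θ/2) dθ = (-16/(27*pi**3) + 22/pi) - (2*(-8 + 9*pi**2)/(27*pi**3)) = 64/(3*pi).
Hence b_6 = (1/4)·(64/(3*pi)) = 16/(3*pi).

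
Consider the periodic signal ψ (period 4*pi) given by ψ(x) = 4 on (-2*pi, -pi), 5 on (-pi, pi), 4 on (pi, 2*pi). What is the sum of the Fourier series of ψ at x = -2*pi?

ψ is continuous at x = -2*pi with value 4, so the series converges to 4 there.

4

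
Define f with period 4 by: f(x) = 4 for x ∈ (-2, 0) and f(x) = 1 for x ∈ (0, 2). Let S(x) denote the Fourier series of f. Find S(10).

x = 10 differs from x = 2 by 2 full period(s), and the series is 4-periodic.
At x = 2 the one-sided limits are f(2^-) = 1 and f(2^+) = 4.
By Dirichlet's theorem the series converges to their average, [(1) + (4)]/2 = 5/2.

5/2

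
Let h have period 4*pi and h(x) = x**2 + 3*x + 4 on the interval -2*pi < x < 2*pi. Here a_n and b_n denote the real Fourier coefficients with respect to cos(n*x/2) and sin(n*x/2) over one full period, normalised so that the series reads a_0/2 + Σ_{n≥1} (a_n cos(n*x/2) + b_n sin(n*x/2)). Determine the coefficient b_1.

12

b_1 = (1/(2*pi)) ∫_{-2*pi}^{2*pi} h(x) sin(x/2) dx.
Integrating by parts twice (tabular method), an antiderivative of (x**2 + 3*x + 4) sin(x/2) is -2*x**2*cos(x/2) + 8*x*sin(x/2) - 6*x*cos(x/2) + 12*sin(x/2) + 8*cos(x/2); evaluating from -2*pi to 2*pi: ∫_{-2*pi}^{2*pi} (x**2 + 3*x + 4) sin(x/2) dx = (-8 + 12*pi + 8*pi**2) - (-12*pi - 8 + 8*pi**2) = 24*pi.
Hence b_1 = (1/(2*pi))·(24*pi) = 12.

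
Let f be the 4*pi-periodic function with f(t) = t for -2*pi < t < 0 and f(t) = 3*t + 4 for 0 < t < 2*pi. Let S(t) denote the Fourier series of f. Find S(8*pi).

t = 8*pi differs from t = 0 by 2 full period(s), and the series is 4*pi-periodic.
At t = 0 the one-sided limits are f(0^-) = 0 and f(0^+) = 4.
By Dirichlet's theorem the series converges to their average, [(0) + (4)]/2 = 2.

2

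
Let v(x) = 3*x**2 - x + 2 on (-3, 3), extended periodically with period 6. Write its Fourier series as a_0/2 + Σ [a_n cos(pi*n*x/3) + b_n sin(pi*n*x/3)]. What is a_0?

22

a_0 = 1/3 ∫_{-3}^{3} v(x) dx = 1/3 · (66) = 22.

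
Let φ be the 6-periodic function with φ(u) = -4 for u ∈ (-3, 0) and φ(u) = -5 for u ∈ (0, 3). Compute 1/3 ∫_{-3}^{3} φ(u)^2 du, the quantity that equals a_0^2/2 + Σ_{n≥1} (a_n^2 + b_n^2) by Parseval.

41

1/3 ∫_{-3}^{3} φ(u)^2 du = 1/3 · (123) = 41.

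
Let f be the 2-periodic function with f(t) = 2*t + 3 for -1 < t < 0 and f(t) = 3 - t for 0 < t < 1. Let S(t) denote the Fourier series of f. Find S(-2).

t = -2 differs from t = 0 by -1 full period(s), and the series is 2-periodic.
f is continuous at t = 0 with value 3, so the series converges to 3 there.

3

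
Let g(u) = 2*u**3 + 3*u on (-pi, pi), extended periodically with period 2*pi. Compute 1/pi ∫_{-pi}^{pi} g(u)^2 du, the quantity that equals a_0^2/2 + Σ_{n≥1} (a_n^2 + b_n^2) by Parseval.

1/pi ∫_{-pi}^{pi} g(u)^2 du = 1/pi · (2*pi**3*(105 + 84*pi**2 + 20*pi**4)/35) = 2*pi**2*(105 + 84*pi**2 + 20*pi**4)/35.

2*pi**2*(105 + 84*pi**2 + 20*pi**4)/35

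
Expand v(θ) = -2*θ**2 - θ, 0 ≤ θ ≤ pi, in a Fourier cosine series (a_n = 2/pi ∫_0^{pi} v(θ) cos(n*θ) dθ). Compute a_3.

a_3 = 2/pi ∫_0^{pi} (-2*θ**2 - θ) cos(3*θ) dθ.
Integrating by parts twice (tabular method), an antiderivative of (-2*θ**2 - θ) cos(3*θ) is -2*θ**2*sin(3*θ)/3 - θ*sin(3*θ)/3 - 4*θ*cos(3*θ)/9 + 4*sin(3*θ)/27 - cos(3*θ)/9; evaluating from 0 to pi: ∫_{0}^{pi} (-2*θ**2 - θ) cos(3*θ) dθ = (1/9 + 4*pi/9) - (-1/9) = 2/9 + 4*pi/9.
Hence a_3 = (2/pi)·(2/9 + 4*pi/9) = 4*(1 + 2*pi)/(9*pi).

4*(1 + 2*pi)/(9*pi)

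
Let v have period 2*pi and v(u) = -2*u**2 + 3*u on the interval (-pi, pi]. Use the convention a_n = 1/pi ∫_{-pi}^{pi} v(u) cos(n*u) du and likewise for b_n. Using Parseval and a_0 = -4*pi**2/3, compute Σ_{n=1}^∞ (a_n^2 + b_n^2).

pi**2*(6 + 32*pi**2/45)

Parseval: a_0^2/2 + Σ_{n≥1} (a_n^2+b_n^2) = 1/pi ∫_{-pi}^{pi} v(u)^2 du = pi**2*(6 + 8*pi**2/5).
Subtract a_0^2/2 = 8*pi**4/9: Σ (a_n^2+b_n^2) = pi**2*(6 + 32*pi**2/45).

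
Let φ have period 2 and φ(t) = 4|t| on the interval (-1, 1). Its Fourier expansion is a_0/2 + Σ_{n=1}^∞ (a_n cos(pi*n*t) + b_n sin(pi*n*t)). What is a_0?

a_0 = ∫_{-1}^{1} φ(t) dt = 4.

4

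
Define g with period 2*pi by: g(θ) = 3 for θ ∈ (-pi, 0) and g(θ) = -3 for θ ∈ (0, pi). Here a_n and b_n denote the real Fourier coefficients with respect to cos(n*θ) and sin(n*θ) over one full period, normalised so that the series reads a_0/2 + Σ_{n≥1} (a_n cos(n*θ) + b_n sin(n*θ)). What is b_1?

-12/pi

b_1 = 1/pi ∫_{-pi}^{pi} g(θ) sin(θ) dθ.
g is odd and sin(θ) is odd, so the integrand is even and b_1 = 2/pi ∫_0^{pi} g(θ) sin(θ) dθ.
Directly, an antiderivative of (-3) sin(θ) is 3*cos(θ); evaluating from 0 to pi: ∫_{0}^{pi} (-3) sin(θ) dθ = (-3) - (3) = -6.
Hence b_1 = (2/pi)·(-6) = -12/pi.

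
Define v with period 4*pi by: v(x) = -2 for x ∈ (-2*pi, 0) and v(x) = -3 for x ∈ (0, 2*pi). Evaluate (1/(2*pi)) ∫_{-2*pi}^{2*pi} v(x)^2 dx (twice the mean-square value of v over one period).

13

(1/(2*pi)) ∫_{-2*pi}^{2*pi} v(x)^2 dx = (1/(2*pi)) · (26*pi) = 13.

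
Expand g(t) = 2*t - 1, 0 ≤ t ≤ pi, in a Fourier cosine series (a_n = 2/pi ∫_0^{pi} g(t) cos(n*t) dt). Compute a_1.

a_1 = 2/pi ∫_0^{pi} (2*t - 1) cos(t) dt.
Integrating by parts (boundary term plus one more integral), an antiderivative of (2*t - 1) cos(t) is 2*t*sin(t) - sin(t) + 2*cos(t); evaluating from 0 to pi: ∫_{0}^{pi} (2*t - 1) cos(t) dt = (-2) - (2) = -4.
Hence a_1 = (2/pi)·(-4) = -8/pi.

-8/pi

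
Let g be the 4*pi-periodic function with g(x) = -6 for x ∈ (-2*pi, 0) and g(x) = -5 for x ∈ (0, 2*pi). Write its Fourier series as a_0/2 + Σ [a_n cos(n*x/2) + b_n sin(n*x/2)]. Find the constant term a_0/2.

a_0 = (1/(2*pi)) ∫_{-2*pi}^{2*pi} g(x) dx = (1/(2*pi)) · (-22*pi) = -11.
So the constant term a_0/2 = -11/2.

-11/2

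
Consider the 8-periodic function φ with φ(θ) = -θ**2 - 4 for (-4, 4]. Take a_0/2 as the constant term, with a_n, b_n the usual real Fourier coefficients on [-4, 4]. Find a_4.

a_4 = 1/4 ∫_{-4}^{4} φ(θ) cos(pi*θ) dθ.
φ is even and cos(pi*θ) is even, so the integrand is even and a_4 = 1/2 ∫_0^{4} φ(θ) cos(pi*θ) dθ.
Integrating by parts twice (tabular method), an antiderivative of (-θ**2 - 4) cos(pi*θ) is -θ**2*sin(pi*θ)/pi - 2*θ*cos(pi*θ)/pi**2 - 4*sin(pi*θ)/pi + 2*sin(pi*θ)/pi**3; evaluating from 0 to 4: ∫_{0}^{4} (-θ**2 - 4) cos(pi*θ) dθ = (-8/pi**2) - (0) = -8/pi**2.
Hence a_4 = (1/2)·(-8/pi**2) = -4/pi**2.

-4/pi**2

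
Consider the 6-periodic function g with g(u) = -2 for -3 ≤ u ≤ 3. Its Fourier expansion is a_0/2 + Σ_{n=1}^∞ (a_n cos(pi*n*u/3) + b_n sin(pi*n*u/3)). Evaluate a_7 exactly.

a_7 = 1/3 ∫_{-3}^{3} g(u) cos(7*pi*u/3) du.
g is even and cos(7*pi*u/3) is even, so the integrand is even and a_7 = 2/3 ∫_0^{3} g(u) cos(7*pi*u/3) du.
Directly, an antiderivative of (-2) cos(7*pi*u/3) is -6*sin(7*pi*u/3)/(7*pi); evaluating from 0 to 3: ∫_{0}^{3} (-2) cos(7*pi*u/3) du = (0) - (0) = 0.
Hence a_7 = (2/3)·(0) = 0.

0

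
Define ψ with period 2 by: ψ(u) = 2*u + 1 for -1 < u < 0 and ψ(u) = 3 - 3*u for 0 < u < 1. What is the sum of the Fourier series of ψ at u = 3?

-1/2

u = 3 differs from u = -1 by 2 full period(s), and the series is 2-periodic.
At u = -1 the one-sided limits are ψ(-1^-) = 0 and ψ(-1^+) = -1.
By Dirichlet's theorem the series converges to their average, [(0) + (-1)]/2 = -1/2.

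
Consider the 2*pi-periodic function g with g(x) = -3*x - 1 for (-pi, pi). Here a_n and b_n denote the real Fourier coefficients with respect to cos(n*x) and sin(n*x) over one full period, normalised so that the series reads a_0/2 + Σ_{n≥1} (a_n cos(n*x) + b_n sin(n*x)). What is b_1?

-6

b_1 = 1/pi ∫_{-pi}^{pi} g(x) sin(x) dx.
Integrating by parts (boundary term plus one more integral), an antiderivative of (-3*x - 1) sin(x) is 3*x*cos(x) - 3*sin(x) + cos(x); evaluating from -pi to pi: ∫_{-pi}^{pi} (-3*x - 1) sin(x) dx = (-3*pi - 1) - (-1 + 3*pi) = -6*pi.
Hence b_1 = (1/pi)·(-6*pi) = -6.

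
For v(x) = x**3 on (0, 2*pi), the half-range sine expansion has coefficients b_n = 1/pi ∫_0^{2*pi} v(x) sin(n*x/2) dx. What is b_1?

-96 + 16*pi**2

b_1 = 1/pi ∫_0^{2*pi} (x**3) sin(x/2) dx.
Integrating by parts three times (tabular method), an antiderivative of (x**3) sin(x/2) is -2*x**3*cos(x/2) + 12*x**2*sin(x/2) + 48*x*cos(x/2) - 96*sin(x/2); evaluating from 0 to 2*pi: ∫_{0}^{2*pi} (x**3) sin(x/2) dx = (16*pi*(-6 + pi**2)) - (0) = 16*pi*(-6 + pi**2).
Hence b_1 = (1/pi)·(16*pi*(-6 + pi**2)) = -96 + 16*pi**2.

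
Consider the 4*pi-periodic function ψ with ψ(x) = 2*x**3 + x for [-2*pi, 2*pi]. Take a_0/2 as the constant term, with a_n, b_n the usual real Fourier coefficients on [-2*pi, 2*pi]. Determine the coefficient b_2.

22 - 16*pi**2

b_2 = (1/(2*pi)) ∫_{-2*pi}^{2*pi} ψ(x) sin(x) dx.
ψ is odd and sin(x) is odd, so the integrand is even and b_2 = 1/pi ∫_0^{2*pi} ψ(x) sin(x) dx.
Integrating by parts three times (tabular method), an antiderivative of (2*x**3 + x) sin(x) is -2*x**3*cos(x) + 6*x**2*sin(x) + 11*x*cos(x) - 11*sin(x); evaluating from 0 to 2*pi: ∫_{0}^{2*pi} (2*x**3 + x) sin(x) dx = (-16*pi**3 + 22*pi) - (0) = -16*pi**3 + 22*pi.
Hence b_2 = (1/pi)·(-16*pi**3 + 22*pi) = 22 - 16*pi**2.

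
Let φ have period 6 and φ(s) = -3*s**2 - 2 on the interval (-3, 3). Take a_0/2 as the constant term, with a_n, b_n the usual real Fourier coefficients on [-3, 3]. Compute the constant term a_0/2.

-11

a_0 = 1/3 ∫_{-3}^{3} φ(s) ds = 1/3 · (-66) = -22.
So the constant term a_0/2 = -11.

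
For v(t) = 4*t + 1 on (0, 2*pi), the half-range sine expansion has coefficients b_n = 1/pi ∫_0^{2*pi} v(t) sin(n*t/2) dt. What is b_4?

-4

b_4 = 1/pi ∫_0^{2*pi} (4*t + 1) sin(2*t) dt.
Integrating by parts (boundary term plus one more integral), an antiderivative of (4*t + 1) sin(2*t) is -2*t*cos(2*t) + sin(2*t) - cos(2*t)/2; evaluating from 0 to 2*pi: ∫_{0}^{2*pi} (4*t + 1) sin(2*t) dt = (-4*pi - 1/2) - (-1/2) = -4*pi.
Hence b_4 = (1/pi)·(-4*pi) = -4.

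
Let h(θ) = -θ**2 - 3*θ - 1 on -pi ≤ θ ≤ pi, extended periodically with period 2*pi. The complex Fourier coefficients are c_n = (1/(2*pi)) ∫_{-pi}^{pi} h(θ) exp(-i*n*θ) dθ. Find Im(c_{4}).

-3/4

Since h is real-valued, Im(c_{4}) = -(1/(2*pi)) ∫_{-pi}^{pi} h(θ) sin(4*θ) dθ = -b_{4}/2.
Integrating by parts twice (tabular method), an antiderivative of (-θ**2 - 3*θ - 1) sin(4*θ) is θ**2*cos(4*θ)/4 - θ*sin(4*θ)/8 + 3*θ*cos(4*θ)/4 - 3*sin(4*θ)/16 + 7*cos(4*θ)/32; evaluating from -pi to pi: ∫_{-pi}^{pi} (-θ**2 - 3*θ - 1) sin(4*θ) dθ = (7/32 + 3*pi/4 + pi**2/4) - (-3*pi/4 + 7/32 + pi**2/4) = 3*pi/2.
Hence Im(c_{4}) = (-1/(2*pi))·(3*pi/2) = -3/4.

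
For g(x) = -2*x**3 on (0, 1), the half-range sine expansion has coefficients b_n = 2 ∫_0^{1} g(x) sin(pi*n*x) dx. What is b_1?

b_1 = 2 ∫_0^{1} (-2*x**3) sin(pi*x) dx.
Integrating by parts three times (tabular method), an antiderivative of (-2*x**3) sin(pi*x) is 2*x**3*cos(pi*x)/pi - 6*x**2*sin(pi*x)/pi**2 - 12*x*cos(pi*x)/pi**3 + 12*sin(pi*x)/pi**4; evaluating from 0 to 1: ∫_{0}^{1} (-2*x**3) sin(pi*x) dx = (-2/pi + 12/pi**3) - (0) = -2/pi + 12/pi**3.
Hence b_1 = 2·(-2/pi + 12/pi**3) = -4/pi + 24/pi**3.

-4/pi + 24/pi**3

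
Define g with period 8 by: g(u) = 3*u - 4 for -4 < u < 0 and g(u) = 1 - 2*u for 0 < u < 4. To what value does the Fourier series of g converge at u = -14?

-3

u = -14 differs from u = 2 by -2 full period(s), and the series is 8-periodic.
g is continuous at u = 2 with value -3, so the series converges to -3 there.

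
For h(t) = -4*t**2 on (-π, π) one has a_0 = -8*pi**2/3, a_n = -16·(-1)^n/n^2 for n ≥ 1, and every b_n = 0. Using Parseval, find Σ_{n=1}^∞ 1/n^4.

pi**4/90

Parseval: a_0^2/2 + Σ a_n^2 = (1/π) ∫_{-π}^{π} h(t)^2 dt = 32*pi**4/5.
Subtract a_0^2/2 = 32*pi**4/9: Σ a_n^2 = 128*pi**4/45.
Since a_n^2 = 256/n^4, Σ 1/n^4 = pi**4/90.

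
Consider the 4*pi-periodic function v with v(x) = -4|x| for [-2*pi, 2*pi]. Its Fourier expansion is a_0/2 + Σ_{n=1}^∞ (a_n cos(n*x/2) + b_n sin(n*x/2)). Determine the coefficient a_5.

a_5 = (1/(2*pi)) ∫_{-2*pi}^{2*pi} v(x) cos(5*x/2) dx.
v is even and cos(5*x/2) is even, so the integrand is even and a_5 = 1/pi ∫_0^{2*pi} v(x) cos(5*x/2) dx.
Integrating by parts (boundary term plus one more integral), an antiderivative of (-4*x) cos(5*x/2) is -8*x*sin(5*x/2)/5 - 16*cos(5*x/2)/25; evaluating from 0 to 2*pi: ∫_{0}^{2*pi} (-4*x) cos(5*x/2) dx = (16/25) - (-16/25) = 32/25.
Hence a_5 = (1/pi)·(32/25) = 32/(25*pi).

32/(25*pi)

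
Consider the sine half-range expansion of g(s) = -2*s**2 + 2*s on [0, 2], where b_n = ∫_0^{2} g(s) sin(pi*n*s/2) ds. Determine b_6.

b_6 = ∫_0^{2} (-2*s**2 + 2*s) sin(3*pi*s) ds.
Integrating by parts twice (tabular method), an antiderivative of (-2*s**2 + 2*s) sin(3*pi*s) is 2*s**2*cos(3*pi*s)/(3*pi) - 4*s*sin(3*pi*s)/(9*pi**2) - 2*s*cos(3*pi*s)/(3*pi) + 2*sin(3*pi*s)/(9*pi**2) - 4*cos(3*pi*s)/(27*pi**3); evaluating from 0 to 2: ∫_{0}^{2} (-2*s**2 + 2*s) sin(3*pi*s) ds = (4*(-1 + 9*pi**2)/(27*pi**3)) - (-4/(27*pi**3)) = 4/(3*pi).
Hence b_6 = 4/(3*pi).

4/(3*pi)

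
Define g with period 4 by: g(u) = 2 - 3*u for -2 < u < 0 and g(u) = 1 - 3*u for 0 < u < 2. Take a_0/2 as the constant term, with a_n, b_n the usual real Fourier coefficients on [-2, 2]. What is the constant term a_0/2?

a_0 = 1/2 ∫_{-2}^{2} g(u) du = 1/2 · (6) = 3.
So the constant term a_0/2 = 3/2.

3/2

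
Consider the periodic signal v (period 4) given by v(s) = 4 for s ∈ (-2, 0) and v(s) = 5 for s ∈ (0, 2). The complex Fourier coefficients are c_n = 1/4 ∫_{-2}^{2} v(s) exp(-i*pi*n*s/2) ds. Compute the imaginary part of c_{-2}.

0

Since v is real-valued, Im(c_{-2}) = -1/4 ∫_{-2}^{2} v(s) sin(-pi*s) ds = b_{2}/2.
Split the integral at the breakpoints.
Directly, an antiderivative of (4) sin(-pi*s) is 4*cos(pi*s)/pi; evaluating from -2 to 0: ∫_{-2}^{0} (4) sin(-pi*s) ds = (4/pi) - (4/pi) = 0.
Directly, an antiderivative of (5) sin(-pi*s) is 5*cos(pi*s)/pi; evaluating from 0 to 2: ∫_{0}^{2} (5) sin(-pi*s) ds = (5/pi) - (5/pi) = 0.
So ∫_{-2}^{2} v(s) sin(-pi*s) ds = 0.
Hence Im(c_{-2}) = (-1/4)·(0) = 0.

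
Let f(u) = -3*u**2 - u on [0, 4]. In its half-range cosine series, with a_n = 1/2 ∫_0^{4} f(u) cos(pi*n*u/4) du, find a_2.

a_2 = 1/2 ∫_0^{4} (-3*u**2 - u) cos(pi*u/2) du.
Integrating by parts twice (tabular method), an antiderivative of (-3*u**2 - u) cos(pi*u/2) is -6*u**2*sin(pi*u/2)/pi - 2*u*sin(pi*u/2)/pi - 24*u*cos(pi*u/2)/pi**2 + 48*sin(pi*u/2)/pi**3 - 4*cos(pi*u/2)/pi**2; evaluating from 0 to 4: ∫_{0}^{4} (-3*u**2 - u) cos(pi*u/2) du = (-100/pi**2) - (-4/pi**2) = -96/pi**2.
Hence a_2 = (1/2)·(-96/pi**2) = -48/pi**2.

-48/pi**2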